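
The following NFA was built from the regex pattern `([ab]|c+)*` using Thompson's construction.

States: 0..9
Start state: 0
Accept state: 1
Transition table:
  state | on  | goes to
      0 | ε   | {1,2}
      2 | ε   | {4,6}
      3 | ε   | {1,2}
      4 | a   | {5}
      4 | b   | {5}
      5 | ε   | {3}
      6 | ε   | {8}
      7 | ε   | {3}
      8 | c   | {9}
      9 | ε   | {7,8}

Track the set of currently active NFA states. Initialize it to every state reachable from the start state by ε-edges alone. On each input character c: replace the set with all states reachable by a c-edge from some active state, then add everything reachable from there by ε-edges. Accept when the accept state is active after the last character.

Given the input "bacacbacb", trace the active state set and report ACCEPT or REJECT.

S₀ = ε-closure({0}) = {0,1,2,4,6,8}
'b' @ 1: {1,2,3,4,5,6,8}  (accept∈set)
'a' @ 2: {1,2,3,4,5,6,8}  (accept∈set)
'c' @ 3: {1,2,3,4,6,7,8,9}  (accept∈set)
'a' @ 4: {1,2,3,4,5,6,8}  (accept∈set)
'c' @ 5: {1,2,3,4,6,7,8,9}  (accept∈set)
'b' @ 6: {1,2,3,4,5,6,8}  (accept∈set)
'a' @ 7: {1,2,3,4,5,6,8}  (accept∈set)
'c' @ 8: {1,2,3,4,6,7,8,9}  (accept∈set)
'b' @ 9: {1,2,3,4,5,6,8}  (accept∈set)
end set {1,2,3,4,5,6,8} — state 1 in

Answer: ACCEPT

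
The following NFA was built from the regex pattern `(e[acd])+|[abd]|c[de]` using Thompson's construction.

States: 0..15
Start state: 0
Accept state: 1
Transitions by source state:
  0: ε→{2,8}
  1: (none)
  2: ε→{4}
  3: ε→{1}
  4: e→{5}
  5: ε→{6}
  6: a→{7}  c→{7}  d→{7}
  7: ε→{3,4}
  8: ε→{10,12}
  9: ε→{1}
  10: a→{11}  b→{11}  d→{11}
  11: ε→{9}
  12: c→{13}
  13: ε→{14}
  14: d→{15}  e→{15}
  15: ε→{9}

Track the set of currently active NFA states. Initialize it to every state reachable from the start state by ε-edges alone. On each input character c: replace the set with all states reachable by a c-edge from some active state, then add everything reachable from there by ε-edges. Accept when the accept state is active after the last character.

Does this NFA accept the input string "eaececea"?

Answer: ACCEPT

Trace:
initial (ε-close {0}): {0,2,4,8,10,12}
'e' @ 1: {5,6}
'a' @ 2: {1,3,4,7}  (accept∈set)
'e' @ 3: {5,6}
'c' @ 4: {1,3,4,7}  (accept∈set)
'e' @ 5: {5,6}
'c' @ 6: {1,3,4,7}  (accept∈set)
'e' @ 7: {5,6}
'a' @ 8: {1,3,4,7}  (accept∈set)
end set {1,3,4,7} — state 1 in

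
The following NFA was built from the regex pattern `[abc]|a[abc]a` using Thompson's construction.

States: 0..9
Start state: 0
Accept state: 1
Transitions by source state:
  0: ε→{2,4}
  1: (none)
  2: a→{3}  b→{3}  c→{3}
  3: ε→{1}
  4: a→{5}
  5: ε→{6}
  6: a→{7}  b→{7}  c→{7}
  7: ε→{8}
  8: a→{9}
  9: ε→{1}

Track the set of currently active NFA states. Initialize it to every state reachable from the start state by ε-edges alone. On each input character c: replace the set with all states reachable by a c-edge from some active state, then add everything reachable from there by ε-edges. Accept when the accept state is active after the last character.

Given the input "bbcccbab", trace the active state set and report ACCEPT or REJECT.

start: ε-closure({0}) = {0,2,4}
'b' @ 1: {1,3}  ✓accept
'b' @ 2: {}  — dead — no transitions
rest 'cccbab' ignored (set empty)
final: {}; accept 1 not in set

Answer: REJECT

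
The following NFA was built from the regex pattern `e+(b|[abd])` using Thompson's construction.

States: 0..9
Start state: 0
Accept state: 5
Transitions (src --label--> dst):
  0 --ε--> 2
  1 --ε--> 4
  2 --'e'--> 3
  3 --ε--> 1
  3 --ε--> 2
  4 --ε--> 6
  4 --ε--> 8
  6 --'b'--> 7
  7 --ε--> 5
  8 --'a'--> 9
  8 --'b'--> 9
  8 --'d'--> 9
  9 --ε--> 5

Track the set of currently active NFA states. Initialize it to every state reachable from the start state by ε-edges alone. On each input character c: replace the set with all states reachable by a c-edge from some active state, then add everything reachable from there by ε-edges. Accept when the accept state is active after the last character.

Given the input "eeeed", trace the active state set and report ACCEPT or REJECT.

initial (ε-close {0}): {0,2}
'e' @ 1: {1,2,3,4,6,8}
'e' @ 2: {1,2,3,4,6,8}
'e' @ 3: {1,2,3,4,6,8}
'e' @ 4: {1,2,3,4,6,8}
'd' @ 5: {5,9}  (accept∈set)
final: {5,9}; accept 5 in set

Answer: ACCEPT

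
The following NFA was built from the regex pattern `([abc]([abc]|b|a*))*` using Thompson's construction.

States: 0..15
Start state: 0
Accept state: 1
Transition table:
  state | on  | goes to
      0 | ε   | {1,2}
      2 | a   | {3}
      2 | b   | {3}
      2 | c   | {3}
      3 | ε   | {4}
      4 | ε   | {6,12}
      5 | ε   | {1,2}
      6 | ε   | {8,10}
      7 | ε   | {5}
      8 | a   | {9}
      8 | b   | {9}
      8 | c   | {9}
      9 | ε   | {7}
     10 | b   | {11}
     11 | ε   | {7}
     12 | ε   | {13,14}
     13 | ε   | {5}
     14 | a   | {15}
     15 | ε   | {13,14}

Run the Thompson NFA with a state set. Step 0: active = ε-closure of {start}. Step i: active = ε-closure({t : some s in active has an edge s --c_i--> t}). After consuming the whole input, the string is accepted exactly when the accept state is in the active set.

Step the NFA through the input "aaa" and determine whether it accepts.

Answer: ACCEPT

Steps:
S₀ = ε-closure({0}) = {0,1,2}
'a' @ 1: {1,2,3,4,5,6,8,10,12,13,14}  [accepting]
'a' @ 2: {1,2,3,4,5,6,7,8,9,10,12,13,14,15}  [accepting]
'a' @ 3: {1,2,3,4,5,6,7,8,9,10,12,13,14,15}  [accepting]
after full input: {1,2,3,4,5,6,7,8,9,10,12,13,14,15}  (accept=1 in)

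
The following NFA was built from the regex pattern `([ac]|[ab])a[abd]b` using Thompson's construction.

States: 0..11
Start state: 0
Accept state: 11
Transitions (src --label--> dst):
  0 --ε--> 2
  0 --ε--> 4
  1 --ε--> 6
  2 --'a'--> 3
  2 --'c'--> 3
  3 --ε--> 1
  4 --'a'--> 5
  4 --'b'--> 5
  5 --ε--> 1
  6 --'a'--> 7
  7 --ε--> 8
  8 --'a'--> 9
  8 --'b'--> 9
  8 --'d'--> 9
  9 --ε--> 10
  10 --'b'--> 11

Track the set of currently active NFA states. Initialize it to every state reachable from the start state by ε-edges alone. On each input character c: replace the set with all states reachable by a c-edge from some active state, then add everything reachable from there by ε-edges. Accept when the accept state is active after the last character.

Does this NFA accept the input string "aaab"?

Answer: ACCEPT

Derivation:
S₀ = ε-closure({0}) = {0,2,4}
'a' @ 1: {1,3,5,6}
'a' @ 2: {7,8}
'a' @ 3: {9,10}
'b' @ 4: {11}  [accepting]
end set {11} — state 11 in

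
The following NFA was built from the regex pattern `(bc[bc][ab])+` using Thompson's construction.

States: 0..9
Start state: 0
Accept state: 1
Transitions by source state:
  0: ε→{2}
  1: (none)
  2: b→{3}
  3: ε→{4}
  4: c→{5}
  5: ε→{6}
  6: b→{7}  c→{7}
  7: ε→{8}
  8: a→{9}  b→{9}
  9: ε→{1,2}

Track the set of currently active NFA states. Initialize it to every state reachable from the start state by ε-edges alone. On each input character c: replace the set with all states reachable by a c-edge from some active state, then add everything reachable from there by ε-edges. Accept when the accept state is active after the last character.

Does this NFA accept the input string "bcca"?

initial (ε-close {0}): {0,2}
'b' @ 1: {3,4}
'c' @ 2: {5,6}
'c' @ 3: {7,8}
'a' @ 4: {1,2,9}  ✓accept
final: {1,2,9}; accept 1 in set

Answer: ACCEPT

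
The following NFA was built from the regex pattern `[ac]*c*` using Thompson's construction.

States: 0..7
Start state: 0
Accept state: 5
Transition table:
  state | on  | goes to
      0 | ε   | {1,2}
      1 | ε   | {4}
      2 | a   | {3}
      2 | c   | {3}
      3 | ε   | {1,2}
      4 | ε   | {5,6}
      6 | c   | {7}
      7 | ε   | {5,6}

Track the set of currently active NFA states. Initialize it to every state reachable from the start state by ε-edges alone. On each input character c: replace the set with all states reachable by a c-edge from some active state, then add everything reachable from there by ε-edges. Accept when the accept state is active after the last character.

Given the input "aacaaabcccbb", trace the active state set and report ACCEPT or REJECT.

Answer: REJECT

Steps:
S₀ = ε-closure({0}) = {0,1,2,4,5,6}
'a' @ 1: {1,2,3,4,5,6}  ✓accept
'a' @ 2: {1,2,3,4,5,6}  ✓accept
'c' @ 3: {1,2,3,4,5,6,7}  ✓accept
'a' @ 4: {1,2,3,4,5,6}  ✓accept
'a' @ 5: {1,2,3,4,5,6}  ✓accept
'a' @ 6: {1,2,3,4,5,6}  ✓accept
'b' @ 7: {}  — state set empty
rest 'cccbb' ignored (set empty)
after full input: {}  (accept=5 not in)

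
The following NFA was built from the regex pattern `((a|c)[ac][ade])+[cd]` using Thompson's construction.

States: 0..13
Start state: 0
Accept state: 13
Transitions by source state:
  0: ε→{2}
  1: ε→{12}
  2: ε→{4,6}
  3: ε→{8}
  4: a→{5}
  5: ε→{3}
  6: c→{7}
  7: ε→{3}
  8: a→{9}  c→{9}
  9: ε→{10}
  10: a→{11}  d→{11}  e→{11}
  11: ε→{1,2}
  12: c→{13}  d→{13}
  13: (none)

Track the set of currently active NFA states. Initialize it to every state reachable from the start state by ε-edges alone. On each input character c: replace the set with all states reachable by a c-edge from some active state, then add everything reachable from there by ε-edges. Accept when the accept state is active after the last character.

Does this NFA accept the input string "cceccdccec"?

start: ε-closure({0}) = {0,2,4,6}
'c' @ 1: {3,7,8}
'c' @ 2: {9,10}
'e' @ 3: {1,2,4,6,11,12}
'c' @ 4: {3,7,8,13}  ✓accept
'c' @ 5: {9,10}
'd' @ 6: {1,2,4,6,11,12}
'c' @ 7: {3,7,8,13}  ✓accept
'c' @ 8: {9,10}
'e' @ 9: {1,2,4,6,11,12}
'c' @ 10: {3,7,8,13}  ✓accept
end set {3,7,8,13} — state 13 in

Answer: ACCEPT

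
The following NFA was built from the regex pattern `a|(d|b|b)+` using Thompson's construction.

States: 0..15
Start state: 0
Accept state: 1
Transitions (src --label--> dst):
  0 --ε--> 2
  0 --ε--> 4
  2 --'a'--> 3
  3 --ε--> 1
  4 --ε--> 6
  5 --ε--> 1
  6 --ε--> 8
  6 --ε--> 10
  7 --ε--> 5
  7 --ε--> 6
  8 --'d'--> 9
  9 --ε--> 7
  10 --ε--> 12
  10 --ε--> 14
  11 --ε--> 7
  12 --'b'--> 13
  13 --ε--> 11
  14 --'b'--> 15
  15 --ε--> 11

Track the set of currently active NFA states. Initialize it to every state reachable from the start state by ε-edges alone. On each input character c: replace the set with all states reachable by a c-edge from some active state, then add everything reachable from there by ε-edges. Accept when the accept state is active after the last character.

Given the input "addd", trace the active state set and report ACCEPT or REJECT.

start: ε-closure({0}) = {0,2,4,6,8,10,12,14}
'a' @ 1: {1,3}  [accepting]
'd' @ 2: {}  — state set empty
rest 'dd' ignored (set empty)
end set {} — state 1 not in

Answer: REJECT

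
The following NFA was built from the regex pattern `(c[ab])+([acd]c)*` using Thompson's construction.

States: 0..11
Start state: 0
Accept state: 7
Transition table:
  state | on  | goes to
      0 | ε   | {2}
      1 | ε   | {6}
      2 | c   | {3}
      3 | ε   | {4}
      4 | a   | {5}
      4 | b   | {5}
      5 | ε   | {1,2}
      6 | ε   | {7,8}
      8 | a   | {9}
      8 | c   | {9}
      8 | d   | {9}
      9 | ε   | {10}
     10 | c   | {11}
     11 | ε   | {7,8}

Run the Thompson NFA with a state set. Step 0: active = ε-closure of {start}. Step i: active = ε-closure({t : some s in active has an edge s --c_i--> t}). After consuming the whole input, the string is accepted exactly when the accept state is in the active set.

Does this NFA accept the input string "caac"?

Answer: ACCEPT

Derivation:
S₀ = ε-closure({0}) = {0,2}
'c' @ 1: {3,4}
'a' @ 2: {1,2,5,6,7,8}  ✓accept
'a' @ 3: {9,10}
'c' @ 4: {7,8,11}  ✓accept
end set {7,8,11} — state 7 in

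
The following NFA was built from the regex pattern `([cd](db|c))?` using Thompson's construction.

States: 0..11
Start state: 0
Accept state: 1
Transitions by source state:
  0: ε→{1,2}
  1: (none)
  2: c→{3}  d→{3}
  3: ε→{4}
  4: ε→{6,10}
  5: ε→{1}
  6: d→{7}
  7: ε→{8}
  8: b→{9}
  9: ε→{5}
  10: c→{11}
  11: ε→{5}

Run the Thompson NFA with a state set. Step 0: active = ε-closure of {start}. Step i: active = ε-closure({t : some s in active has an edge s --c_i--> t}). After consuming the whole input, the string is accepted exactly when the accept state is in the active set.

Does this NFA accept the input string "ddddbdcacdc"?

Answer: REJECT

Trace:
S₀ = ε-closure({0}) = {0,1,2}
'd' @ 1: {3,4,6,10}
'd' @ 2: {7,8}
'd' @ 3: {}  — no active states
rest 'dbdcacdc' ignored (set empty)
end set {} — state 1 not in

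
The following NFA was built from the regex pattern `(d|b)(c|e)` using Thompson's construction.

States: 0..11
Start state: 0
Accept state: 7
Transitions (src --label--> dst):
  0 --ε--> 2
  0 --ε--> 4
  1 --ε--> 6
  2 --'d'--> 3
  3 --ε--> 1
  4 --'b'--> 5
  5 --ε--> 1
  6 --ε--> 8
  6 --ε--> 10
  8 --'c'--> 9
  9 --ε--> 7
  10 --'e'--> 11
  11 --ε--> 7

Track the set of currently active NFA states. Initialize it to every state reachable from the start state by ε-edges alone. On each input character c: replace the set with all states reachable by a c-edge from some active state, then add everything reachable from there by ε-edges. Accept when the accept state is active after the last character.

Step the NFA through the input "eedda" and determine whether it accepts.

start: ε-closure({0}) = {0,2,4}
'e' @ 1: {}  — no active states
rest 'edda' ignored (set empty)
end set {} — state 7 not in

Answer: REJECT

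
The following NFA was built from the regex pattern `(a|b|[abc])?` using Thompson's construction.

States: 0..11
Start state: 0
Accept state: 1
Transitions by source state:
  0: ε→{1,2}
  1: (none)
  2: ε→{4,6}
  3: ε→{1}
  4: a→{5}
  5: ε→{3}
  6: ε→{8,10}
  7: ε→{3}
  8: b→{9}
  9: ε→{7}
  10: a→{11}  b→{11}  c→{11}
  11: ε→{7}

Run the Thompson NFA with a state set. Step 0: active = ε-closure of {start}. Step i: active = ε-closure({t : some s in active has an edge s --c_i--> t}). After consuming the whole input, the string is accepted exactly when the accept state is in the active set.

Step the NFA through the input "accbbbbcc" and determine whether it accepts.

initial (ε-close {0}): {0,1,2,4,6,8,10}
'a' @ 1: {1,3,5,7,11}  (accept∈set)
'c' @ 2: {}  — state set empty
rest 'cbbbbcc' ignored (set empty)
after full input: {}  (accept=1 not in)

Answer: REJECT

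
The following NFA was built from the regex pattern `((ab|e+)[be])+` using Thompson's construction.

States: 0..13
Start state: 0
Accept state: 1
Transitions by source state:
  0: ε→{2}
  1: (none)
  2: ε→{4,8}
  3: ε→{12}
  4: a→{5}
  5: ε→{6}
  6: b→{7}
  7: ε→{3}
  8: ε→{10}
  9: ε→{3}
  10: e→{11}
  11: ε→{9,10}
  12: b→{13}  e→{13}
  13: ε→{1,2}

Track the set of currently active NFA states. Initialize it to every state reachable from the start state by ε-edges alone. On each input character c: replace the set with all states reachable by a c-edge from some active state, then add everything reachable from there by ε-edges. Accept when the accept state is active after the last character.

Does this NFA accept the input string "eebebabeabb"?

Answer: ACCEPT

Trace:
S₀ = ε-closure({0}) = {0,2,4,8,10}
'e' @ 1: {3,9,10,11,12}
'e' @ 2: {1,2,3,4,8,9,10,11,12,13}  (accept∈set)
'b' @ 3: {1,2,4,8,10,13}  (accept∈set)
'e' @ 4: {3,9,10,11,12}
'b' @ 5: {1,2,4,8,10,13}  (accept∈set)
'a' @ 6: {5,6}
'b' @ 7: {3,7,12}
'e' @ 8: {1,2,4,8,10,13}  (accept∈set)
'a' @ 9: {5,6}
'b' @ 10: {3,7,12}
'b' @ 11: {1,2,4,8,10,13}  (accept∈set)
after full input: {1,2,4,8,10,13}  (accept=1 in)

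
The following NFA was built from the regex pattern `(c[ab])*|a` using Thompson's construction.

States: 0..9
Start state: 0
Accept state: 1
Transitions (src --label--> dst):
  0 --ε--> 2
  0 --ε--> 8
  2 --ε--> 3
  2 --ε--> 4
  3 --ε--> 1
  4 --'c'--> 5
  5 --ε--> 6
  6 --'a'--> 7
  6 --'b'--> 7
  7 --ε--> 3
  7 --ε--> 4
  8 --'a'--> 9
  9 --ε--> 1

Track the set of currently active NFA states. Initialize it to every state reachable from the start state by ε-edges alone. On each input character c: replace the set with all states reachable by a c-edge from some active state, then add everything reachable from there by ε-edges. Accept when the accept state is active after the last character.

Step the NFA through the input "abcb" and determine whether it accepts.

S₀ = ε-closure({0}) = {0,1,2,3,4,8}
'a' @ 1: {1,9}  [accepting]
'b' @ 2: {}  — dead — no transitions
rest 'cb' ignored (set empty)
final: {}; accept 1 not in set

Answer: REJECT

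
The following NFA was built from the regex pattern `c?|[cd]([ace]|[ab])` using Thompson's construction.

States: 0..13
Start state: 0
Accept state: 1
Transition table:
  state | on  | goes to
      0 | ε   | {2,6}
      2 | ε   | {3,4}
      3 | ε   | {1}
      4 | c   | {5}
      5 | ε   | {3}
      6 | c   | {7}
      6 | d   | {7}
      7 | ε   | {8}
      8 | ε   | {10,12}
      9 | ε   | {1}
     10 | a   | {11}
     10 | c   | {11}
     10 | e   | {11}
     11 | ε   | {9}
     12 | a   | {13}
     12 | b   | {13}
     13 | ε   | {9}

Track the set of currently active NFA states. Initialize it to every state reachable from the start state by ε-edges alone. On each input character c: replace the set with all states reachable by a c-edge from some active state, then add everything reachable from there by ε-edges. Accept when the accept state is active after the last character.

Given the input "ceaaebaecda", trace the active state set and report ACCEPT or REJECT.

S₀ = ε-closure({0}) = {0,1,2,3,4,6}
'c' @ 1: {1,3,5,7,8,10,12}  [accepting]
'e' @ 2: {1,9,11}  [accepting]
'a' @ 3: {}  — state set empty
rest 'aebaecda' ignored (set empty)
end set {} — state 1 not in

Answer: REJECT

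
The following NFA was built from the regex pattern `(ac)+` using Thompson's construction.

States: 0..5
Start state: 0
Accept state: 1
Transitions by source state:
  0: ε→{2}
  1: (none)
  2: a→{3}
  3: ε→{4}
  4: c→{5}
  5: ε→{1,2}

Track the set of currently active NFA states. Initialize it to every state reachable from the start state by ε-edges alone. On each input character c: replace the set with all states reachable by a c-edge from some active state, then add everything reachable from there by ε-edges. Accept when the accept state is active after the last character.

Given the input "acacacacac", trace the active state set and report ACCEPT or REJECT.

S₀ = ε-closure({0}) = {0,2}
'a' @ 1: {3,4}
'c' @ 2: {1,2,5}  (accept∈set)
'a' @ 3: {3,4}
'c' @ 4: {1,2,5}  (accept∈set)
'a' @ 5: {3,4}
'c' @ 6: {1,2,5}  (accept∈set)
'a' @ 7: {3,4}
'c' @ 8: {1,2,5}  (accept∈set)
'a' @ 9: {3,4}
'c' @ 10: {1,2,5}  (accept∈set)
after full input: {1,2,5}  (accept=1 in)

Answer: ACCEPT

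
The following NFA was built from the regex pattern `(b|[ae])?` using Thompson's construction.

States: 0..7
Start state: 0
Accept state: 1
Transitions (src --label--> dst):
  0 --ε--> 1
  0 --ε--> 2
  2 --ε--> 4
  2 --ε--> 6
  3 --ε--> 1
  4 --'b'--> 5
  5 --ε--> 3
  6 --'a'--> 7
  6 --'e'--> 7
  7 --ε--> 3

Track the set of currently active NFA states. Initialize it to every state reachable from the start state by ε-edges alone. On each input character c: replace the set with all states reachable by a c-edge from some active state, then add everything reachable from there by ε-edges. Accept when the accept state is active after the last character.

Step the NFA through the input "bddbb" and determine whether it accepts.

Answer: REJECT

Derivation:
initial (ε-close {0}): {0,1,2,4,6}
'b' @ 1: {1,3,5}  ✓accept
'd' @ 2: {}  — dead — no transitions
rest 'dbb' ignored (set empty)
after full input: {}  (accept=1 not in)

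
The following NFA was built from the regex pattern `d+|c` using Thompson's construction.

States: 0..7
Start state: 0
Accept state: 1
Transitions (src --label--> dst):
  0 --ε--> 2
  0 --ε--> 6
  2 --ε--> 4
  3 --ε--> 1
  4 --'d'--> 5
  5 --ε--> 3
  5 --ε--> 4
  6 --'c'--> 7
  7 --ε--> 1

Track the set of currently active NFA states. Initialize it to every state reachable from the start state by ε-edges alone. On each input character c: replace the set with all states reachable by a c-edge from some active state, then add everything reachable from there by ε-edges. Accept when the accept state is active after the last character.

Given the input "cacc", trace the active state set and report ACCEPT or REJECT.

Answer: REJECT

Trace:
S₀ = ε-closure({0}) = {0,2,4,6}
'c' @ 1: {1,7}  ✓accept
'a' @ 2: {}  — state set empty
rest 'cc' ignored (set empty)
final: {}; accept 1 not in set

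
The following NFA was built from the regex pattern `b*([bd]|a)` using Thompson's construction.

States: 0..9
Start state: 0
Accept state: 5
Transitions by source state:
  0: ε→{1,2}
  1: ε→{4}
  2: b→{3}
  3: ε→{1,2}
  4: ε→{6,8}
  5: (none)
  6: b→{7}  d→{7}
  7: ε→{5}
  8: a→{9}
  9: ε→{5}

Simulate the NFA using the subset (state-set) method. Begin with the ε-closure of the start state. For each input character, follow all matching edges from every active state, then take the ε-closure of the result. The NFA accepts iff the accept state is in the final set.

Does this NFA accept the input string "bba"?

start: ε-closure({0}) = {0,1,2,4,6,8}
'b' @ 1: {1,2,3,4,5,6,7,8}  ✓accept
'b' @ 2: {1,2,3,4,5,6,7,8}  ✓accept
'a' @ 3: {5,9}  ✓accept
after full input: {5,9}  (accept=5 in)

Answer: ACCEPT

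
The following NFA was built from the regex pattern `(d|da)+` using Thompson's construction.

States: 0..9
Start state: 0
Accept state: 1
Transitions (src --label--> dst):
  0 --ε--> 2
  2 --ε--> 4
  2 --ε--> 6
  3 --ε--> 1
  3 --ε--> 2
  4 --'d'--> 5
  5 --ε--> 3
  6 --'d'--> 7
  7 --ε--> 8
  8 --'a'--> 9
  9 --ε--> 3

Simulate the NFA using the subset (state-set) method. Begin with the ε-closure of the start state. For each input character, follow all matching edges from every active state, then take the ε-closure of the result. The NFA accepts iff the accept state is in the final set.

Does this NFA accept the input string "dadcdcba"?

start: ε-closure({0}) = {0,2,4,6}
'd' @ 1: {1,2,3,4,5,6,7,8}  ✓accept
'a' @ 2: {1,2,3,4,6,9}  ✓accept
'd' @ 3: {1,2,3,4,5,6,7,8}  ✓accept
'c' @ 4: {}  — dead — no transitions
rest 'dcba' ignored (set empty)
after full input: {}  (accept=1 not in)

Answer: REJECT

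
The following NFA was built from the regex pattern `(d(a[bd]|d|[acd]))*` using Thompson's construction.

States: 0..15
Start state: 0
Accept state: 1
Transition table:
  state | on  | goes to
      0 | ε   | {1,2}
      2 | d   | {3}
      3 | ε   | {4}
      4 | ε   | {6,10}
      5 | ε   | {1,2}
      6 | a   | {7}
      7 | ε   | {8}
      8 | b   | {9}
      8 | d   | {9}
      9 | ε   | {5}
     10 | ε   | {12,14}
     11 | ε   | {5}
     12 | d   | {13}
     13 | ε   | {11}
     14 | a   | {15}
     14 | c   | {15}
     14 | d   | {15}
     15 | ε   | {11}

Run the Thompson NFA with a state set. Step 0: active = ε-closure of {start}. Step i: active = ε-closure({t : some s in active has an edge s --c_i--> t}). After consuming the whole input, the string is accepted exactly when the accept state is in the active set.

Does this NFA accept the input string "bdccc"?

Answer: REJECT

Derivation:
initial (ε-close {0}): {0,1,2}
'b' @ 1: {}  — state set empty
rest 'dccc' ignored (set empty)
final: {}; accept 1 not in set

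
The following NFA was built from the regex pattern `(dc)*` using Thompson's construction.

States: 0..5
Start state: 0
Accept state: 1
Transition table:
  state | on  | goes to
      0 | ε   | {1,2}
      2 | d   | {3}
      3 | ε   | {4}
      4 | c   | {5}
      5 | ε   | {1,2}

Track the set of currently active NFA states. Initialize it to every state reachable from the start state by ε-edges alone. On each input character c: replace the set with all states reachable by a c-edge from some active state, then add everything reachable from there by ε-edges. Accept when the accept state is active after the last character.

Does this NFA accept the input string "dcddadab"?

initial (ε-close {0}): {0,1,2}
'd' @ 1: {3,4}
'c' @ 2: {1,2,5}  ✓accept
'd' @ 3: {3,4}
'd' @ 4: {}  — state set empty
rest 'adab' ignored (set empty)
final: {}; accept 1 not in set

Answer: REJECT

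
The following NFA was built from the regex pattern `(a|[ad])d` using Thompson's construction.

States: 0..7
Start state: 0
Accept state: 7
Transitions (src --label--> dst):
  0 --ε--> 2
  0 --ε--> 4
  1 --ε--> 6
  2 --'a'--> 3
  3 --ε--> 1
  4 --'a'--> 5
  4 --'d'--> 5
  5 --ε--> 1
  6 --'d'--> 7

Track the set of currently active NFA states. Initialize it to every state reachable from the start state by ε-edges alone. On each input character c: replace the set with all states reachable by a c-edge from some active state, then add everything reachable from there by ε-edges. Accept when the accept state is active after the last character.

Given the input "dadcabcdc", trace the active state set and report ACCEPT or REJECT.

Answer: REJECT

Trace:
initial (ε-close {0}): {0,2,4}
'd' @ 1: {1,5,6}
'a' @ 2: {}  — state set empty
rest 'dcabcdc' ignored (set empty)
end set {} — state 7 not in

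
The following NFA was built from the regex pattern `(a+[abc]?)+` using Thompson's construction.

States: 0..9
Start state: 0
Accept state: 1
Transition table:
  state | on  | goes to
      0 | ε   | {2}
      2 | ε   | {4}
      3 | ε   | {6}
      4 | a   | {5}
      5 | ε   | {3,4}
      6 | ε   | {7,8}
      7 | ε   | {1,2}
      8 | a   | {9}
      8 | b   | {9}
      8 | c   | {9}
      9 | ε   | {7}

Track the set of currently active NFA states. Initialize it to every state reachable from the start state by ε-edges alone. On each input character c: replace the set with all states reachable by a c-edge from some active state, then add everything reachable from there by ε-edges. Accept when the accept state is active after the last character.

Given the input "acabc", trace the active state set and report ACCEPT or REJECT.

start: ε-closure({0}) = {0,2,4}
'a' @ 1: {1,2,3,4,5,6,7,8}  (accept∈set)
'c' @ 2: {1,2,4,7,9}  (accept∈set)
'a' @ 3: {1,2,3,4,5,6,7,8}  (accept∈set)
'b' @ 4: {1,2,4,7,9}  (accept∈set)
'c' @ 5: {}  — no active states
final: {}; accept 1 not in set

Answer: REJECT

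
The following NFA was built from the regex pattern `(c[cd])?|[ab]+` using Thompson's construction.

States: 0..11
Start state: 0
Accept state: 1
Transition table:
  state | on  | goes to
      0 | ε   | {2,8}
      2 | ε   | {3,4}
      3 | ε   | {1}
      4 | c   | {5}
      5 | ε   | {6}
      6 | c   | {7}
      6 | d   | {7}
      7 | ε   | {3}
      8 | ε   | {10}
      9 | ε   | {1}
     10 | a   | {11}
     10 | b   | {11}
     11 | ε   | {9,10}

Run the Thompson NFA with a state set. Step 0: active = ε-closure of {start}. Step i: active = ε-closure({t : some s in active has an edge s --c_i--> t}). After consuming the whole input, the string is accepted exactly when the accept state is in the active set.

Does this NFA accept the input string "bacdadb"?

S₀ = ε-closure({0}) = {0,1,2,3,4,8,10}
'b' @ 1: {1,9,10,11}  ✓accept
'a' @ 2: {1,9,10,11}  ✓accept
'c' @ 3: {}  — state set empty
rest 'dadb' ignored (set empty)
final: {}; accept 1 not in set

Answer: REJECT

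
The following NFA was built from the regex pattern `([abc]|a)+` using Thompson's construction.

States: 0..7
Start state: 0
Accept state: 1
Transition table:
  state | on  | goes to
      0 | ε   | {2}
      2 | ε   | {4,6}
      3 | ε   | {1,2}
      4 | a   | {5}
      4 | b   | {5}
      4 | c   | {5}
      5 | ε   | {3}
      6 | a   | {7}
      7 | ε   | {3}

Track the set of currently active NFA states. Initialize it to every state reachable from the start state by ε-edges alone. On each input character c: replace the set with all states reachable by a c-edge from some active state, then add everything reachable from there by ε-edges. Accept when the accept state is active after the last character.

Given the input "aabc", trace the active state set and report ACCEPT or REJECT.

initial (ε-close {0}): {0,2,4,6}
'a' @ 1: {1,2,3,4,5,6,7}  (accept∈set)
'a' @ 2: {1,2,3,4,5,6,7}  (accept∈set)
'b' @ 3: {1,2,3,4,5,6}  (accept∈set)
'c' @ 4: {1,2,3,4,5,6}  (accept∈set)
end set {1,2,3,4,5,6} — state 1 in

Answer: ACCEPT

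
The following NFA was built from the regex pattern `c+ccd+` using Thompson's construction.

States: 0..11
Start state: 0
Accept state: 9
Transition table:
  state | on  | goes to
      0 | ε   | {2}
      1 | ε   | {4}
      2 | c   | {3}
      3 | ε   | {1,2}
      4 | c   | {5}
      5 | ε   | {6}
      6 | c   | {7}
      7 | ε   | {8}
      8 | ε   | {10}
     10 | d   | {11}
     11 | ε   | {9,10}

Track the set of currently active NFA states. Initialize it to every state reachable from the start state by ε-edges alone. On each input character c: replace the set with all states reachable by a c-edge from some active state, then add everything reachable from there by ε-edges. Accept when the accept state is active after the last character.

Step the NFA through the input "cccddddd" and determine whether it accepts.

initial (ε-close {0}): {0,2}
'c' @ 1: {1,2,3,4}
'c' @ 2: {1,2,3,4,5,6}
'c' @ 3: {1,2,3,4,5,6,7,8,10}
'd' @ 4: {9,10,11}  (accept∈set)
'd' @ 5: {9,10,11}  (accept∈set)
'd' @ 6: {9,10,11}  (accept∈set)
'd' @ 7: {9,10,11}  (accept∈set)
'd' @ 8: {9,10,11}  (accept∈set)
after full input: {9,10,11}  (accept=9 in)

Answer: ACCEPT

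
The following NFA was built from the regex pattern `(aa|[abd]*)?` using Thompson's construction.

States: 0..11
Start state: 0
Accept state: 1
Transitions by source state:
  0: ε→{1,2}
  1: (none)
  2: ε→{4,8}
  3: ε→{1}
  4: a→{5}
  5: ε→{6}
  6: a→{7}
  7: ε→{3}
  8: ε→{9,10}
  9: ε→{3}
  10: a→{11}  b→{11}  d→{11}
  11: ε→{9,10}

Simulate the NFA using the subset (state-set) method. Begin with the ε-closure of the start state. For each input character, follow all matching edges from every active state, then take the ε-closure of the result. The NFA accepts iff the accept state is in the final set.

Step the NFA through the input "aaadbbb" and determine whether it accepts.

S₀ = ε-closure({0}) = {0,1,2,3,4,8,9,10}
'a' @ 1: {1,3,5,6,9,10,11}  [accepting]
'a' @ 2: {1,3,7,9,10,11}  [accepting]
'a' @ 3: {1,3,9,10,11}  [accepting]
'd' @ 4: {1,3,9,10,11}  [accepting]
'b' @ 5: {1,3,9,10,11}  [accepting]
'b' @ 6: {1,3,9,10,11}  [accepting]
'b' @ 7: {1,3,9,10,11}  [accepting]
end set {1,3,9,10,11} — state 1 in

Answer: ACCEPT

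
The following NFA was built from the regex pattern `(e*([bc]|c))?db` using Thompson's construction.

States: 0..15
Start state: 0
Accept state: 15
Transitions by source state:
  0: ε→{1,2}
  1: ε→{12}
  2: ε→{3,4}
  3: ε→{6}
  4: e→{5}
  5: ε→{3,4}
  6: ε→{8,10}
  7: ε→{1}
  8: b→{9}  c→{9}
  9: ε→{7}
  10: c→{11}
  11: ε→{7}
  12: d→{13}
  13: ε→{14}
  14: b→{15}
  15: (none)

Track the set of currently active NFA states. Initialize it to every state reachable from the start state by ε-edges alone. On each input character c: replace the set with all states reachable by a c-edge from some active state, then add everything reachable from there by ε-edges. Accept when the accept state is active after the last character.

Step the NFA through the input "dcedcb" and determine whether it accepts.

Answer: REJECT

Derivation:
S₀ = ε-closure({0}) = {0,1,2,3,4,6,8,10,12}
'd' @ 1: {13,14}
'c' @ 2: {}  — dead — no transitions
rest 'edcb' ignored (set empty)
after full input: {}  (accept=15 not in)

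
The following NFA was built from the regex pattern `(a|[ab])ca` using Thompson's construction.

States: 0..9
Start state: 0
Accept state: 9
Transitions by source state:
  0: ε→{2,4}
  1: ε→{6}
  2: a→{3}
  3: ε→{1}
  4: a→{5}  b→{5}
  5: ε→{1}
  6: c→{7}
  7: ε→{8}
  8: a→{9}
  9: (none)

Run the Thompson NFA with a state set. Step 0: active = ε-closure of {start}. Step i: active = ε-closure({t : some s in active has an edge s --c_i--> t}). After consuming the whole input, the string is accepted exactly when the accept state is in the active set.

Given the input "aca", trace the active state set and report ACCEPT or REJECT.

S₀ = ε-closure({0}) = {0,2,4}
'a' @ 1: {1,3,5,6}
'c' @ 2: {7,8}
'a' @ 3: {9}  [accepting]
end set {9} — state 9 in

Answer: ACCEPT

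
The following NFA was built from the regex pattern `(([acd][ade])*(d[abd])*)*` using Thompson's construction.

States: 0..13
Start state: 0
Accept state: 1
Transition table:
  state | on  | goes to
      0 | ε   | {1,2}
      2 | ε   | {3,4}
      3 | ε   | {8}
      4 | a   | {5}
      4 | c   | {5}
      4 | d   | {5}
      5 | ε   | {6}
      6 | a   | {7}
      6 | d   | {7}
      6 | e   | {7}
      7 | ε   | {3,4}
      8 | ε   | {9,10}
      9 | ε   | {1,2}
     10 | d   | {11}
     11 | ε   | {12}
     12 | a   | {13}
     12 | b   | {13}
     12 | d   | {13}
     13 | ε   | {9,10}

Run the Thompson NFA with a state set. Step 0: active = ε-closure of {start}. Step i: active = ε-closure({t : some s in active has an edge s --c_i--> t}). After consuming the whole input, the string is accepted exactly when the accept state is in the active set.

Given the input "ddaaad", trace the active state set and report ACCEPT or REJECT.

initial (ε-close {0}): {0,1,2,3,4,8,9,10}
'd' @ 1: {5,6,11,12}
'd' @ 2: {1,2,3,4,7,8,9,10,13}  [accepting]
'a' @ 3: {5,6}
'a' @ 4: {1,2,3,4,7,8,9,10}  [accepting]
'a' @ 5: {5,6}
'd' @ 6: {1,2,3,4,7,8,9,10}  [accepting]
after full input: {1,2,3,4,7,8,9,10}  (accept=1 in)

Answer: ACCEPT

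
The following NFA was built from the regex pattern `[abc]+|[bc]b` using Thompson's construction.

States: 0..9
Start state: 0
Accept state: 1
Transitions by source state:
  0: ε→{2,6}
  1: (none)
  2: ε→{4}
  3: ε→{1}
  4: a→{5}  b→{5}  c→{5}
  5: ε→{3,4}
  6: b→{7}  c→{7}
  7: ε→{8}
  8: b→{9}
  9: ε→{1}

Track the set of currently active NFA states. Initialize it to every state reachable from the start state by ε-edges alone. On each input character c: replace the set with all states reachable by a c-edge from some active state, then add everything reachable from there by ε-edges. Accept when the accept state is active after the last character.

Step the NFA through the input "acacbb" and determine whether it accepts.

Answer: ACCEPT

Derivation:
start: ε-closure({0}) = {0,2,4,6}
'a' @ 1: {1,3,4,5}  [accepting]
'c' @ 2: {1,3,4,5}  [accepting]
'a' @ 3: {1,3,4,5}  [accepting]
'c' @ 4: {1,3,4,5}  [accepting]
'b' @ 5: {1,3,4,5}  [accepting]
'b' @ 6: {1,3,4,5}  [accepting]
final: {1,3,4,5}; accept 1 in set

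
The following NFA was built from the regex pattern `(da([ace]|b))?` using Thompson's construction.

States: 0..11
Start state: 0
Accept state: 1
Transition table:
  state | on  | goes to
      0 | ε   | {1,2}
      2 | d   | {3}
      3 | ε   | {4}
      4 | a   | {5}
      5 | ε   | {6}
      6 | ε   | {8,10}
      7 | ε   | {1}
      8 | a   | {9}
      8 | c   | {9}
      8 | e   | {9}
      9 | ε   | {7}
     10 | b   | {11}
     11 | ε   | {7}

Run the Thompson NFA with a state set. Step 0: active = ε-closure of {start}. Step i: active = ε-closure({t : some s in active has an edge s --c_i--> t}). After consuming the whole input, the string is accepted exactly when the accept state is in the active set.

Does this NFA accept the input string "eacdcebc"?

Answer: REJECT

Derivation:
S₀ = ε-closure({0}) = {0,1,2}
'e' @ 1: {}  — state set empty
rest 'acdcebc' ignored (set empty)
end set {} — state 1 not in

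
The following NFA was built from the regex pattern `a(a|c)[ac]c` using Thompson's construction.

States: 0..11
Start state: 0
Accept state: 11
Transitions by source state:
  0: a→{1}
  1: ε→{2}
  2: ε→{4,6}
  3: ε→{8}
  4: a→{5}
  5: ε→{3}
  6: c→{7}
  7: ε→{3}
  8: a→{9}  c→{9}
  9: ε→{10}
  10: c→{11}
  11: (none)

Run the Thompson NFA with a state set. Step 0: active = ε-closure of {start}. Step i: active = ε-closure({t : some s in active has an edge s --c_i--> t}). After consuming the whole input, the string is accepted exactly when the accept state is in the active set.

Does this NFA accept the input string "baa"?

Answer: REJECT

Derivation:
start: ε-closure({0}) = {0}
'b' @ 1: {}  — no active states
rest 'aa' ignored (set empty)
end set {} — state 11 not in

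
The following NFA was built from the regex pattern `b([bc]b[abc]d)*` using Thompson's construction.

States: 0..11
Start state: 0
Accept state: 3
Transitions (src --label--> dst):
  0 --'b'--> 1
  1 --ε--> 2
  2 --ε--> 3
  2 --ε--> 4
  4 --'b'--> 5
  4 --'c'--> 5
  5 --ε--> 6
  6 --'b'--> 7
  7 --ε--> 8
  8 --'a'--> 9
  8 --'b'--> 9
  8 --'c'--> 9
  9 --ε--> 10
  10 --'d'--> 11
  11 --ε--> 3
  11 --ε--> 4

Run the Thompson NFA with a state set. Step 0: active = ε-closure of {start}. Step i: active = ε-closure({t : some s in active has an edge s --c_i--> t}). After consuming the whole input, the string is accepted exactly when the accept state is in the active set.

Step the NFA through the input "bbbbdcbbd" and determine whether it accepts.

Answer: ACCEPT

Steps:
initial (ε-close {0}): {0}
'b' @ 1: {1,2,3,4}  [accepting]
'b' @ 2: {5,6}
'b' @ 3: {7,8}
'b' @ 4: {9,10}
'd' @ 5: {3,4,11}  [accepting]
'c' @ 6: {5,6}
'b' @ 7: {7,8}
'b' @ 8: {9,10}
'd' @ 9: {3,4,11}  [accepting]
after full input: {3,4,11}  (accept=3 in)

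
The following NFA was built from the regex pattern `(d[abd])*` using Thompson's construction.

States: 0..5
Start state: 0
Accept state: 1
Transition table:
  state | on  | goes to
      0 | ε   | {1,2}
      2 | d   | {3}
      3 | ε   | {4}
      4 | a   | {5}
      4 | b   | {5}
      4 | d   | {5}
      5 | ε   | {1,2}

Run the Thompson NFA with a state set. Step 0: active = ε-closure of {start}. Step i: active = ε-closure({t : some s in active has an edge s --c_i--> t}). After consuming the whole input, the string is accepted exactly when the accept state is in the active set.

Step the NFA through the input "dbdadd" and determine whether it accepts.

initial (ε-close {0}): {0,1,2}
'd' @ 1: {3,4}
'b' @ 2: {1,2,5}  ✓accept
'd' @ 3: {3,4}
'a' @ 4: {1,2,5}  ✓accept
'd' @ 5: {3,4}
'd' @ 6: {1,2,5}  ✓accept
end set {1,2,5} — state 1 in

Answer: ACCEPT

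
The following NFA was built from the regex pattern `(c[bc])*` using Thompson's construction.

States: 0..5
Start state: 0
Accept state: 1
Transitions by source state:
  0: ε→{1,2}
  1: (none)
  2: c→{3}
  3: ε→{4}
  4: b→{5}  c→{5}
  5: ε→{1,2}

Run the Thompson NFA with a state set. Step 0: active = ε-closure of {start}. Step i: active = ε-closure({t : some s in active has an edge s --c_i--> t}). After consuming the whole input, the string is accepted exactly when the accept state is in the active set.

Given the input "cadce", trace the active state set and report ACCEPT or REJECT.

Answer: REJECT

Derivation:
S₀ = ε-closure({0}) = {0,1,2}
'c' @ 1: {3,4}
'a' @ 2: {}  — state set empty
rest 'dce' ignored (set empty)
final: {}; accept 1 not in set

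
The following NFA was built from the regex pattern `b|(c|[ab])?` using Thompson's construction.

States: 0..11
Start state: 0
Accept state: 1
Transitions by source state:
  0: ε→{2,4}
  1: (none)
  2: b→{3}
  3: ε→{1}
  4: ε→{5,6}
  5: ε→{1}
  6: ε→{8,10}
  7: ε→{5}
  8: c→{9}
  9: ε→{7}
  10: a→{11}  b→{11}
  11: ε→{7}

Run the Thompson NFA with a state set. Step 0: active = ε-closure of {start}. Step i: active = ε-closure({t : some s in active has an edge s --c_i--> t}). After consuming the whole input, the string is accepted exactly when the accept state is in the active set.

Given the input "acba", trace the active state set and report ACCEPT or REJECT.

Answer: REJECT

Derivation:
initial (ε-close {0}): {0,1,2,4,5,6,8,10}
'a' @ 1: {1,5,7,11}  ✓accept
'c' @ 2: {}  — state set empty
rest 'ba' ignored (set empty)
end set {} — state 1 not in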